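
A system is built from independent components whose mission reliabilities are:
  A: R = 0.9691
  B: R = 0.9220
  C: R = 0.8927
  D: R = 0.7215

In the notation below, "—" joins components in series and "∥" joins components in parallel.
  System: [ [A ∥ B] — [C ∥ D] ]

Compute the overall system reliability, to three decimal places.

0.968

Parallel (A and B): 1 − (1 − 0.96910)(1 − 0.92200) = 0.99759
Parallel (C and D): 1 − (1 − 0.89270)(1 − 0.72150) = 0.97012
Series ([0.99759] and [0.97012]): 0.99759 × 0.97012 = 0.968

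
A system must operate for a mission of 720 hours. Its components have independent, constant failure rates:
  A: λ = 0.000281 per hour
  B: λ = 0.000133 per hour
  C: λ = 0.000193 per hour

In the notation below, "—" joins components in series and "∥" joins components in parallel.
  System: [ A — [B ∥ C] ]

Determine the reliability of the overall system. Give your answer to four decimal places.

0.8072

R(A) = exp(−0.000281 × 720) = 0.816833
R(B) = exp(−0.000133 × 720) = 0.908682
R(C) = exp(−0.000193 × 720) = 0.870263
Parallel (B and C): 1 − (1 − 0.908682)(1 − 0.870263) = 0.988153
Series (A and [0.988153]): 0.816833 × 0.988153 = 0.8072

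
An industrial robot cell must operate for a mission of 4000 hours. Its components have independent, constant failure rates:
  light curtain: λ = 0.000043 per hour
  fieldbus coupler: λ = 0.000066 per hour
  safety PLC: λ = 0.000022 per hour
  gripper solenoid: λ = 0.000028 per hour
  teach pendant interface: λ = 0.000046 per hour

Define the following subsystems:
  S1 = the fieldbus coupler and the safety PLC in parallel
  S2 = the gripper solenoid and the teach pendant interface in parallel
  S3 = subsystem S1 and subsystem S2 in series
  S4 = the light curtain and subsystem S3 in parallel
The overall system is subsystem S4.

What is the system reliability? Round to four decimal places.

0.9942

R(light curtain) = exp(−0.000043 × 4000) = 0.841979
R(fieldbus coupler) = exp(−0.000066 × 4000) = 0.767974
R(safety PLC) = exp(−0.000022 × 4000) = 0.915761
R(gripper solenoid) = exp(−0.000028 × 4000) = 0.894044
R(teach pendant interface) = exp(−0.000046 × 4000) = 0.831936
Parallel (fieldbus coupler and safety PLC): 1 − (1 − 0.767974)(1 − 0.915761) = 0.980454
Parallel (gripper solenoid and teach pendant interface): 1 − (1 − 0.894044)(1 − 0.831936) = 0.982193
Series ([0.980454] and [0.982193]): 0.980454 × 0.982193 = 0.962995
Parallel (light curtain and [0.962995]): 1 − (1 − 0.841979)(1 − 0.962995) = 0.9942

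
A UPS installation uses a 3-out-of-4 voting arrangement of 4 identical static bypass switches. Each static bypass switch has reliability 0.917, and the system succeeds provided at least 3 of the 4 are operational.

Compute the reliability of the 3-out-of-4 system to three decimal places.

R = Σ_{i=3}^{4} C(4,i) p^i (1−p)^{4−i} with p = 0.917
C(4,3)·0.917^3·0.083^1 = 0.25600
C(4,4)·0.917^4·0.083^0 = 0.70709
Sum = 0.963

0.963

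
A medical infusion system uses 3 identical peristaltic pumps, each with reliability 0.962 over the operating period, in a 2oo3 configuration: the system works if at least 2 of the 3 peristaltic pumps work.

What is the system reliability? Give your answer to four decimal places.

0.9958

R = Σ_{i=2}^{3} C(3,i) p^i (1−p)^{3−i} with p = 0.962
C(3,2)·0.962^2·0.038^1 = 0.105501
C(3,3)·0.962^3·0.038^0 = 0.890277
Sum = 0.9958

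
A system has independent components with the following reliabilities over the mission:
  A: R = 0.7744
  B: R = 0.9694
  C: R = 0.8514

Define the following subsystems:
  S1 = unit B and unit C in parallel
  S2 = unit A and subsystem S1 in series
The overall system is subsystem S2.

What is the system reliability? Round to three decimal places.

Parallel (B and C): 1 − (1 − 0.96940)(1 − 0.85140) = 0.99545
Series (A and [0.99545]): 0.77440 × 0.99545 = 0.771

0.771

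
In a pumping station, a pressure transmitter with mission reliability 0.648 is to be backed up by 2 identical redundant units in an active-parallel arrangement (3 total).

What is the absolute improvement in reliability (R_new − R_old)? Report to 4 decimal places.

R_before = 0.648
R_after = 1 − (1 − 0.648)^3 = 0.9564
ΔR = 0.9564 − 0.648 = 0.3084

0.3084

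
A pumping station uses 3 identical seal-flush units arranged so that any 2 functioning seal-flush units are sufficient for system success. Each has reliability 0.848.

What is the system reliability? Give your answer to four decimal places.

0.9377

R = Σ_{i=2}^{3} C(3,i) p^i (1−p)^{3−i} with p = 0.848
C(3,2)·0.848^2·0.152^1 = 0.327911
C(3,3)·0.848^3·0.152^0 = 0.609800
Sum = 0.9377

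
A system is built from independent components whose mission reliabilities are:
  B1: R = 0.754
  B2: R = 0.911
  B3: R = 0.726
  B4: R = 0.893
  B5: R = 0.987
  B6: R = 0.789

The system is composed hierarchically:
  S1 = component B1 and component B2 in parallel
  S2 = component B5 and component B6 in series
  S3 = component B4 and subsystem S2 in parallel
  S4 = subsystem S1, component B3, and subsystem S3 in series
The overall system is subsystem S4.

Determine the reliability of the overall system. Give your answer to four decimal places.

Parallel (B1 and B2): 1 − (1 − 0.754000)(1 − 0.911000) = 0.978106
Series (B5 and B6): 0.987000 × 0.789000 = 0.778743
Parallel (B4 and [0.778743]): 1 − (1 − 0.893000)(1 − 0.778743) = 0.976326
Series ([0.978106], B3, and [0.976326]): 0.978106 × 0.726000 × 0.976326 = 0.6933

0.6933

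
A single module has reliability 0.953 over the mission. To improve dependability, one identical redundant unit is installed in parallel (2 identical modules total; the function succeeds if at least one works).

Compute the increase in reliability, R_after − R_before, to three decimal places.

0.045

R_before = 0.953
R_after = 1 − (1 − 0.953)^2 = 0.998
ΔR = 0.998 − 0.953 = 0.045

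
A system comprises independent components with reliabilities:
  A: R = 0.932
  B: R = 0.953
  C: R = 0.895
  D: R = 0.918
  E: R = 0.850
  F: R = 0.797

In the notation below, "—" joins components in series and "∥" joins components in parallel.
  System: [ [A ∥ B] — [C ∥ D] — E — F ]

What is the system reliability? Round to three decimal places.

0.669

Parallel (A and B): 1 − (1 − 0.93200)(1 − 0.95300) = 0.99680
Parallel (C and D): 1 − (1 − 0.89500)(1 − 0.91800) = 0.99139
Series ([0.99680], [0.99139], E, and F): 0.99680 × 0.99139 × 0.85000 × 0.79700 = 0.669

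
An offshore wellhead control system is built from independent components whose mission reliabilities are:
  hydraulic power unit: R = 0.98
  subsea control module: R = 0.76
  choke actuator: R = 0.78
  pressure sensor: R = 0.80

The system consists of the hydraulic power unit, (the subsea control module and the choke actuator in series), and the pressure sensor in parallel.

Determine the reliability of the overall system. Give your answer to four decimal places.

0.9984

Series (subsea control module and choke actuator): 0.760000 × 0.780000 = 0.592800
Parallel (hydraulic power unit, [0.592800], and pressure sensor): 1 − (1 − 0.980000)(1 − 0.592800)(1 − 0.800000) = 0.9984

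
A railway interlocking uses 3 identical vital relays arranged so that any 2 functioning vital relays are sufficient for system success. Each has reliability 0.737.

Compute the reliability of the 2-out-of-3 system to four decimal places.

0.8289

R = Σ_{i=2}^{3} C(3,i) p^i (1−p)^{3−i} with p = 0.737
C(3,2)·0.737^2·0.263^1 = 0.428560
C(3,3)·0.737^3·0.263^0 = 0.400316
Sum = 0.8289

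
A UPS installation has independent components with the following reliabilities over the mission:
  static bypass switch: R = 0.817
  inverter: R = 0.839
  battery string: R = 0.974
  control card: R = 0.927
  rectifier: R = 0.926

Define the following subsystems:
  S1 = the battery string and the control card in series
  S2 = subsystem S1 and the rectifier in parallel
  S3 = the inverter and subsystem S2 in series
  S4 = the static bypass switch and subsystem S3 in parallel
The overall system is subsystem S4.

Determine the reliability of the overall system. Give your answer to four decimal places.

Series (battery string and control card): 0.974000 × 0.927000 = 0.902898
Parallel ([0.902898] and rectifier): 1 − (1 − 0.902898)(1 − 0.926000) = 0.992814
Series (inverter and [0.992814]): 0.839000 × 0.992814 = 0.832971
Parallel (static bypass switch and [0.832971]): 1 − (1 − 0.817000)(1 − 0.832971) = 0.9694

0.9694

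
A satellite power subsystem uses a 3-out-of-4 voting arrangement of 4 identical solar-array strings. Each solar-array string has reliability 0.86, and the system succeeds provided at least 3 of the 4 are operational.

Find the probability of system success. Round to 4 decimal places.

R = Σ_{i=3}^{4} C(4,i) p^i (1−p)^{4−i} with p = 0.86
C(4,3)·0.86^3·0.14^1 = 0.356191
C(4,4)·0.86^4·0.14^0 = 0.547008
Sum = 0.9032

0.9032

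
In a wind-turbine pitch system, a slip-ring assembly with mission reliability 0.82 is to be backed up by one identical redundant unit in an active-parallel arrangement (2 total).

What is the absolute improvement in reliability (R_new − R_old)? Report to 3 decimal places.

R_before = 0.82
R_after = 1 − (1 − 0.82)^2 = 0.968
ΔR = 0.968 − 0.82 = 0.148

0.148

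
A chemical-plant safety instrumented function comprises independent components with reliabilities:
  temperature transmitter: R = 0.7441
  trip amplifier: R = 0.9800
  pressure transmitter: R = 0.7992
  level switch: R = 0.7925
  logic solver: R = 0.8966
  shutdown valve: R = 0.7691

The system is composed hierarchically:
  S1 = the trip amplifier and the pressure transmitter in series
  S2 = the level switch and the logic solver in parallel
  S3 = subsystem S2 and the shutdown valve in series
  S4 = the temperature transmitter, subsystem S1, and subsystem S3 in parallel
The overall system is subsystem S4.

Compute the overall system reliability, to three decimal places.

Series (trip amplifier and pressure transmitter): 0.98000 × 0.79920 = 0.78322
Parallel (level switch and logic solver): 1 − (1 − 0.79250)(1 − 0.89660) = 0.97854
Series ([0.97854] and shutdown valve): 0.97854 × 0.76910 = 0.75260
Parallel (temperature transmitter, [0.78322], and [0.75260]): 1 − (1 − 0.74410)(1 − 0.78322)(1 − 0.75260) = 0.986

0.986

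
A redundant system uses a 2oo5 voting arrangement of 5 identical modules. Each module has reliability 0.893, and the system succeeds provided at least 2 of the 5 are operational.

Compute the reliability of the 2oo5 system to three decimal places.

R = Σ_{i=2}^{5} C(5,i) p^i (1−p)^{5−i} with p = 0.893
C(5,2)·0.893^2·0.107^3 = 0.00977
C(5,3)·0.893^3·0.107^2 = 0.08153
C(5,4)·0.893^4·0.107^1 = 0.34022
C(5,5)·0.893^5·0.107^0 = 0.56788
Sum = 0.999

0.999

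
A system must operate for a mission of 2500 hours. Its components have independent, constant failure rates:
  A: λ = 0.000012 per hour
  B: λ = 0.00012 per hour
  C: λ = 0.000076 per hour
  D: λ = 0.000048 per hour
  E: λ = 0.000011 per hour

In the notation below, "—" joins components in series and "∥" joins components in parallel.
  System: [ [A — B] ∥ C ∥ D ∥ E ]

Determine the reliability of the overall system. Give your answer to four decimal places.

R(A) = exp(−0.000012 × 2500) = 0.970446
R(B) = exp(−0.00012 × 2500) = 0.740818
R(C) = exp(−0.000076 × 2500) = 0.826959
R(D) = exp(−0.000048 × 2500) = 0.886920
R(E) = exp(−0.000011 × 2500) = 0.972875
Series (A and B): 0.970446 × 0.740818 = 0.718924
Parallel ([0.718924], C, D, and E): 1 − (1 − 0.718924)(1 − 0.826959)(1 − 0.886920)(1 − 0.972875) = 0.9999

0.9999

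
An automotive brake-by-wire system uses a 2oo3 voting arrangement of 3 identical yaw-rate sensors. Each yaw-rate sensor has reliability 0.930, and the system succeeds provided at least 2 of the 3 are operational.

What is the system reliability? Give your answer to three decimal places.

0.986

R = Σ_{i=2}^{3} C(3,i) p^i (1−p)^{3−i} with p = 0.930
C(3,2)·0.930^2·0.070^1 = 0.18163
C(3,3)·0.930^3·0.070^0 = 0.80436
Sum = 0.986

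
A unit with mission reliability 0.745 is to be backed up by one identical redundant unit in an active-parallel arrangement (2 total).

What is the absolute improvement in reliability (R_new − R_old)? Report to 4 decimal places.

R_before = 0.745
R_after = 1 − (1 − 0.745)^2 = 0.9350
ΔR = 0.9350 − 0.745 = 0.1900

0.1900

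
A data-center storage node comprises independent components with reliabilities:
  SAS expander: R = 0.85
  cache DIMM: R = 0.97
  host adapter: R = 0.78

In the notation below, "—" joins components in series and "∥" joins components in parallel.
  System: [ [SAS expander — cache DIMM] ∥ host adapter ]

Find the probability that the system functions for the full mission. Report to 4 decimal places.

0.9614

Series (SAS expander and cache DIMM): 0.850000 × 0.970000 = 0.824500
Parallel ([0.824500] and host adapter): 1 − (1 − 0.824500)(1 − 0.780000) = 0.9614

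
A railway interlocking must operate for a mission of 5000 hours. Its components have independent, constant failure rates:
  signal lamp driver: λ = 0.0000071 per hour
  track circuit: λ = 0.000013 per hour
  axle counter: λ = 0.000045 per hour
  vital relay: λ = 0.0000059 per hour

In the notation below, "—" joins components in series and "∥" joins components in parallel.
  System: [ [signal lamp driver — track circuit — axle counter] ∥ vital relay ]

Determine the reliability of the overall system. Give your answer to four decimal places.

R(signal lamp driver) = exp(−0.0000071 × 5000) = 0.965123
R(track circuit) = exp(−0.000013 × 5000) = 0.937067
R(axle counter) = exp(−0.000045 × 5000) = 0.798516
R(vital relay) = exp(−0.0000059 × 5000) = 0.970931
Series (signal lamp driver, track circuit, and axle counter): 0.965123 × 0.937067 × 0.798516 = 0.722166
Parallel ([0.722166] and vital relay): 1 − (1 − 0.722166)(1 − 0.970931) = 0.9919

0.9919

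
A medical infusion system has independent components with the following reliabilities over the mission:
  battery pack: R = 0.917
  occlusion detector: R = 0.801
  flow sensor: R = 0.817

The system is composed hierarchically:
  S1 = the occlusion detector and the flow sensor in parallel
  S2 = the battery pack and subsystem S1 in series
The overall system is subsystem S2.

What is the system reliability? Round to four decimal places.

Parallel (occlusion detector and flow sensor): 1 − (1 − 0.801000)(1 − 0.817000) = 0.963583
Series (battery pack and [0.963583]): 0.917000 × 0.963583 = 0.8836

0.8836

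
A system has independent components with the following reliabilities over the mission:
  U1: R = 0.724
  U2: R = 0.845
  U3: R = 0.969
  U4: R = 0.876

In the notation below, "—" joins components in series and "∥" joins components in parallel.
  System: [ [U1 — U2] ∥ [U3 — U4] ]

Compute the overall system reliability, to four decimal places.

Series (U1 and U2): 0.724000 × 0.845000 = 0.611780
Series (U3 and U4): 0.969000 × 0.876000 = 0.848844
Parallel ([0.611780] and [0.848844]): 1 − (1 − 0.611780)(1 − 0.848844) = 0.9413

0.9413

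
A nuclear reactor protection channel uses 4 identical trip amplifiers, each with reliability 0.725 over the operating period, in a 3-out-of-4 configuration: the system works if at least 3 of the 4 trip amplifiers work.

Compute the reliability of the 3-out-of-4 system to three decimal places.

0.695

R = Σ_{i=3}^{4} C(4,i) p^i (1−p)^{4−i} with p = 0.725
C(4,3)·0.725^3·0.275^1 = 0.41919
C(4,4)·0.725^4·0.275^0 = 0.27628
Sum = 0.695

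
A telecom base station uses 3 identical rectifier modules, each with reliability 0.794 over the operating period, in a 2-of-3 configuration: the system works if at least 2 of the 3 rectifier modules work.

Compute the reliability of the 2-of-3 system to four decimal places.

R = Σ_{i=2}^{3} C(3,i) p^i (1−p)^{3−i} with p = 0.794
C(3,2)·0.794^2·0.206^1 = 0.389609
C(3,3)·0.794^3·0.206^0 = 0.500566
Sum = 0.8902

0.8902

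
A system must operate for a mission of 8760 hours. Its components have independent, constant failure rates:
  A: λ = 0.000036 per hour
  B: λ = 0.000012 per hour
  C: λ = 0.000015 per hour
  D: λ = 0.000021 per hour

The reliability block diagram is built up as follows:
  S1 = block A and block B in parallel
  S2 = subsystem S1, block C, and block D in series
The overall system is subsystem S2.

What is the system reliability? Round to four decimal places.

R(A) = exp(−0.000036 × 8760) = 0.729526
R(B) = exp(−0.000012 × 8760) = 0.900216
R(C) = exp(−0.000015 × 8760) = 0.876867
R(D) = exp(−0.000021 × 8760) = 0.831969
Parallel (A and B): 1 − (1 − 0.729526)(1 − 0.900216) = 0.973011
Series ([0.973011], C, and D): 0.973011 × 0.876867 × 0.831969 = 0.7098

0.7098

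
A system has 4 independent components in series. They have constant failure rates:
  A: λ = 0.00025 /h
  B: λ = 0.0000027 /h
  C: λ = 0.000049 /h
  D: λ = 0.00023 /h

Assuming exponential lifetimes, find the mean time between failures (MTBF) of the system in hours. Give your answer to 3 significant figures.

Series of exponential components: λ_sys = Σ λ_i
λ_sys = 0.00025 + 0.0000027 + 0.000049 + 0.00023 = 5.3170e-04 /h
MTBF = 1 / λ_sys = 1880 h

1880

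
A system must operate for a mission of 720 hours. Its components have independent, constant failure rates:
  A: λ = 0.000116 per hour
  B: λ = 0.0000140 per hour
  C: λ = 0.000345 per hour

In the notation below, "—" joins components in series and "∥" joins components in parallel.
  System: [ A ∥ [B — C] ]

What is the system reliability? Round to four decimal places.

0.9817

R(A) = exp(−0.000116 × 720) = 0.919873
R(B) = exp(−0.0000140 × 720) = 0.989971
R(C) = exp(−0.000345 × 720) = 0.780048
Series (B and C): 0.989971 × 0.780048 = 0.772225
Parallel (A and [0.772225]): 1 − (1 − 0.919873)(1 − 0.772225) = 0.9817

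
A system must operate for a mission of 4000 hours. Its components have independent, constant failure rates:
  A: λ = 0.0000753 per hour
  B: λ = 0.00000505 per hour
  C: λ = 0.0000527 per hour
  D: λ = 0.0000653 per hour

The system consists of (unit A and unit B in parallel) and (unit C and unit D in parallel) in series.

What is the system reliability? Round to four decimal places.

0.9513

R(A) = exp(−0.0000753 × 4000) = 0.739930
R(B) = exp(−0.00000505 × 4000) = 0.980003
R(C) = exp(−0.0000527 × 4000) = 0.809936
R(D) = exp(−0.0000653 × 4000) = 0.770127
Parallel (A and B): 1 − (1 − 0.739930)(1 − 0.980003) = 0.994799
Parallel (C and D): 1 − (1 − 0.809936)(1 − 0.770127) = 0.956309
Series ([0.994799] and [0.956309]): 0.994799 × 0.956309 = 0.9513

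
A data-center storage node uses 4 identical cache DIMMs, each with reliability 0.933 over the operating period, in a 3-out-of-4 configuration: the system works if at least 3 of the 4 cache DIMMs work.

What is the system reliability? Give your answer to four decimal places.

0.9754

R = Σ_{i=3}^{4} C(4,i) p^i (1−p)^{4−i} with p = 0.933
C(4,3)·0.933^3·0.067^1 = 0.217661
C(4,4)·0.933^4·0.067^0 = 0.757751
Sum = 0.9754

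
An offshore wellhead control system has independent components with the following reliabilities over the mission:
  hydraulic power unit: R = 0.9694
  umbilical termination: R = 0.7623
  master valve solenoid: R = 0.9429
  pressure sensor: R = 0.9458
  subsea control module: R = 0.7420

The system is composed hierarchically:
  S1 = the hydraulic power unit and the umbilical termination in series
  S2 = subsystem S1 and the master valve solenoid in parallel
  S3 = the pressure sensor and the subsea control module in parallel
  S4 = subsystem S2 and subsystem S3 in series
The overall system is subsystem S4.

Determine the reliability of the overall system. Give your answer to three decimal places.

Series (hydraulic power unit and umbilical termination): 0.96940 × 0.76230 = 0.73897
Parallel ([0.73897] and master valve solenoid): 1 − (1 − 0.73897)(1 − 0.94290) = 0.98510
Parallel (pressure sensor and subsea control module): 1 − (1 − 0.94580)(1 − 0.74200) = 0.98602
Series ([0.98510] and [0.98602]): 0.98510 × 0.98602 = 0.971

0.971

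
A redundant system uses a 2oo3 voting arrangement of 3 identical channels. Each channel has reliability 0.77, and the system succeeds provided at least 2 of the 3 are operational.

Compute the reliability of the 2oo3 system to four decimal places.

0.8656

R = Σ_{i=2}^{3} C(3,i) p^i (1−p)^{3−i} with p = 0.77
C(3,2)·0.77^2·0.23^1 = 0.409101
C(3,3)·0.77^3·0.23^0 = 0.456533
Sum = 0.8656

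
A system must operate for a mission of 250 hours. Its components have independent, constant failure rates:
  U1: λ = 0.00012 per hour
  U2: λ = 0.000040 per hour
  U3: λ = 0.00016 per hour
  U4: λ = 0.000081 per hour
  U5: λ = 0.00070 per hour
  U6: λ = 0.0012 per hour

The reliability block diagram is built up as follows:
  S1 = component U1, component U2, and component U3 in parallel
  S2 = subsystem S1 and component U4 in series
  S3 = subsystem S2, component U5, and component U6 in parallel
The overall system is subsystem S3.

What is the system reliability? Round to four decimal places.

R(U1) = exp(−0.00012 × 250) = 0.970446
R(U2) = exp(−0.000040 × 250) = 0.990050
R(U3) = exp(−0.00016 × 250) = 0.960789
R(U4) = exp(−0.000081 × 250) = 0.979954
R(U5) = exp(−0.00070 × 250) = 0.839457
R(U6) = exp(−0.0012 × 250) = 0.740818
Parallel (U1, U2, and U3): 1 − (1 − 0.970446)(1 − 0.990050)(1 − 0.960789) = 0.999988
Series ([0.999988] and U4): 0.999988 × 0.979954 = 0.979942
Parallel ([0.979942], U5, and U6): 1 − (1 − 0.979942)(1 − 0.839457)(1 − 0.740818) = 0.9992

0.9992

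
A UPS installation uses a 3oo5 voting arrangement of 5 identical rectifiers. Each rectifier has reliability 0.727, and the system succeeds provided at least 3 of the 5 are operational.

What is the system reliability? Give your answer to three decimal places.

0.871

R = Σ_{i=3}^{5} C(5,i) p^i (1−p)^{5−i} with p = 0.727
C(5,3)·0.727^3·0.273^2 = 0.28637
C(5,4)·0.727^4·0.273^1 = 0.38130
C(5,5)·0.727^5·0.273^0 = 0.20308
Sum = 0.871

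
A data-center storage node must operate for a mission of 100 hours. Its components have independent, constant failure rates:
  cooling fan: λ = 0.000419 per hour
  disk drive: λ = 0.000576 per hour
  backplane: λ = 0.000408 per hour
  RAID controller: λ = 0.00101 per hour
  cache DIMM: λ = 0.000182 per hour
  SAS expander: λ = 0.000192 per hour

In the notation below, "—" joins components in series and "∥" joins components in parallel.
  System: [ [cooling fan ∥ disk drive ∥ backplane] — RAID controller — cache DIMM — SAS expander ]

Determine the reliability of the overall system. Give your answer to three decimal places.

R(cooling fan) = exp(−0.000419 × 100) = 0.95897
R(disk drive) = exp(−0.000576 × 100) = 0.94403
R(backplane) = exp(−0.000408 × 100) = 0.96002
R(RAID controller) = exp(−0.00101 × 100) = 0.90393
R(cache DIMM) = exp(−0.000182 × 100) = 0.98196
R(SAS expander) = exp(−0.000192 × 100) = 0.98098
Parallel (cooling fan, disk drive, and backplane): 1 − (1 − 0.95897)(1 − 0.94403)(1 − 0.96002) = 0.99991
Series ([0.99991], RAID controller, cache DIMM, and SAS expander): 0.99991 × 0.90393 × 0.98196 × 0.98098 = 0.871

0.871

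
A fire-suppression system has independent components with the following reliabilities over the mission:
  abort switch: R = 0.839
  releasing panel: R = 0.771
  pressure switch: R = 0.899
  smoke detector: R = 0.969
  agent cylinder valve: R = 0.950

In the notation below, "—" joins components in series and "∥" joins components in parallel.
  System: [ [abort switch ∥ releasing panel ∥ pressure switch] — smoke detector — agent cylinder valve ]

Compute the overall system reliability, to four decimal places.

0.9171

Parallel (abort switch, releasing panel, and pressure switch): 1 − (1 − 0.839000)(1 − 0.771000)(1 − 0.899000) = 0.996276
Series ([0.996276], smoke detector, and agent cylinder valve): 0.996276 × 0.969000 × 0.950000 = 0.9171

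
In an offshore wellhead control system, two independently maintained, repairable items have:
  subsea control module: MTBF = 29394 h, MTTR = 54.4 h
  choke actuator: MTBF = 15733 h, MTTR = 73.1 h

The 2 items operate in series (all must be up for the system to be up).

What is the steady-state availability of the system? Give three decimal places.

A(subsea control module) = MTBF/(MTBF+MTTR) = 29394/(29394+54.4) = 0.998153
A(choke actuator) = MTBF/(MTBF+MTTR) = 15733/(15733+73.1) = 0.995375
Series availability: 0.998153 × 0.995375 = 0.994

0.994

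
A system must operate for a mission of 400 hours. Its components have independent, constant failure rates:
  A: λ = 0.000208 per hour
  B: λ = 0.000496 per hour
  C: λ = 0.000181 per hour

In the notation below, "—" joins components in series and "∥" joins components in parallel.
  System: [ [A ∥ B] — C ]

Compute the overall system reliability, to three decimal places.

R(A) = exp(−0.000208 × 400) = 0.92017
R(B) = exp(−0.000496 × 400) = 0.82004
R(C) = exp(−0.000181 × 400) = 0.93016
Parallel (A and B): 1 − (1 − 0.92017)(1 − 0.82004) = 0.98563
Series ([0.98563] and C): 0.98563 × 0.93016 = 0.917

0.917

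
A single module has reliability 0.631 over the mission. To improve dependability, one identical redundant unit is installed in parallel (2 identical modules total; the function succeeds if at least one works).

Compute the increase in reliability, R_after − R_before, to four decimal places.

R_before = 0.631
R_after = 1 − (1 − 0.631)^2 = 0.8638
ΔR = 0.8638 − 0.631 = 0.2328

0.2328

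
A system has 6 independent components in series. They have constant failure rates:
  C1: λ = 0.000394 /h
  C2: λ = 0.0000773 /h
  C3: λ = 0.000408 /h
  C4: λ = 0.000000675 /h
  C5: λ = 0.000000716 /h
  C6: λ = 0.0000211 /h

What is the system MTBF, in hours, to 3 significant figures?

Series of exponential components: λ_sys = Σ λ_i
λ_sys = 0.000394 + 0.0000773 + 0.000408 + 0.000000675 + 0.000000716 + 0.0000211 = 9.0179e-04 /h
MTBF = 1 / λ_sys = 1110 h

1110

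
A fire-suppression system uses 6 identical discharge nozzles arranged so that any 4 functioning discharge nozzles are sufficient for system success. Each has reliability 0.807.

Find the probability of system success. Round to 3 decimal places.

R = Σ_{i=4}^{6} C(6,i) p^i (1−p)^{6−i} with p = 0.807
C(6,4)·0.807^4·0.193^2 = 0.23697
C(6,5)·0.807^5·0.193^1 = 0.39635
C(6,6)·0.807^6·0.193^0 = 0.27621
Sum = 0.910

0.910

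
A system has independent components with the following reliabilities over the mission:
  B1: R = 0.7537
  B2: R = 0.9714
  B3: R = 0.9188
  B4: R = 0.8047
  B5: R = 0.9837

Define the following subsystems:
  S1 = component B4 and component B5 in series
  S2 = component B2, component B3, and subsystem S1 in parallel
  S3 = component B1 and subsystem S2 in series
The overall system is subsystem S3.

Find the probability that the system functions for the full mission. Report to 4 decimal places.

0.7533

Series (B4 and B5): 0.804700 × 0.983700 = 0.791583
Parallel (B2, B3, and [0.791583]): 1 − (1 − 0.971400)(1 − 0.918800)(1 − 0.791583) = 0.999516
Series (B1 and [0.999516]): 0.753700 × 0.999516 = 0.7533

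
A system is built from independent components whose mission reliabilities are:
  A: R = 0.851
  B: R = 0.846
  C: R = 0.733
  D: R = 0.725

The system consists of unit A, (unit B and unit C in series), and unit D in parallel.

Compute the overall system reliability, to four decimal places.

Series (B and C): 0.846000 × 0.733000 = 0.620118
Parallel (A, [0.620118], and D): 1 − (1 − 0.851000)(1 − 0.620118)(1 − 0.725000) = 0.9844

0.9844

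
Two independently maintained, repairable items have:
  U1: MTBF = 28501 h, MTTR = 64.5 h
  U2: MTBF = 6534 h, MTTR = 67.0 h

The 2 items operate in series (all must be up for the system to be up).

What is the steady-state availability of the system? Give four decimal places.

0.9876

A(U1) = MTBF/(MTBF+MTTR) = 28501/(28501+64.5) = 0.997742
A(U2) = MTBF/(MTBF+MTTR) = 6534/(6534+67.0) = 0.989850
Series availability: 0.997742 × 0.989850 = 0.9876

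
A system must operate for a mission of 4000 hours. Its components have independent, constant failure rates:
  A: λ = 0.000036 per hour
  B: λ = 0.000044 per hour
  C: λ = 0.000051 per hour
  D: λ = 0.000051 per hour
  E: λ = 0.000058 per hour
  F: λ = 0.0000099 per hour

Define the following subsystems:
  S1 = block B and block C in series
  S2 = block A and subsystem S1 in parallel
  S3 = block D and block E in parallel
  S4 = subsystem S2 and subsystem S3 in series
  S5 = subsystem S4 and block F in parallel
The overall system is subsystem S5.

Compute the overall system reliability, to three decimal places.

0.997

R(A) = exp(−0.000036 × 4000) = 0.86589
R(B) = exp(−0.000044 × 4000) = 0.83862
R(C) = exp(−0.000051 × 4000) = 0.81546
R(D) = exp(−0.000051 × 4000) = 0.81546
R(E) = exp(−0.000058 × 4000) = 0.79295
R(F) = exp(−0.0000099 × 4000) = 0.96117
Series (B and C): 0.83862 × 0.81546 = 0.68386
Parallel (A and [0.68386]): 1 − (1 − 0.86589)(1 − 0.68386) = 0.95760
Parallel (D and E): 1 − (1 − 0.81546)(1 − 0.79295) = 0.96179
Series ([0.95760] and [0.96179]): 0.95760 × 0.96179 = 0.92101
Parallel ([0.92101] and F): 1 − (1 − 0.92101)(1 − 0.96117) = 0.997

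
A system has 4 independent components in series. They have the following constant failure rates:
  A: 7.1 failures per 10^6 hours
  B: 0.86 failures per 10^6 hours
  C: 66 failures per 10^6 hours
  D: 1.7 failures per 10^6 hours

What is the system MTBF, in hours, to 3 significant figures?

13200

Series of exponential components: λ_sys = Σ λ_i
λ_sys = 0.0000071 + 0.00000086 + 0.000066 + 0.0000017 = 7.5660e-05 /h
MTBF = 1 / λ_sys = 13200 h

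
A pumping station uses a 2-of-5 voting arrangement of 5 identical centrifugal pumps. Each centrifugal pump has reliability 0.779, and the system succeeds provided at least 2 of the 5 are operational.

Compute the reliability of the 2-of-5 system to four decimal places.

R = Σ_{i=2}^{5} C(5,i) p^i (1−p)^{5−i} with p = 0.779
C(5,2)·0.779^2·0.221^3 = 0.065502
C(5,3)·0.779^3·0.221^2 = 0.230886
C(5,4)·0.779^4·0.221^1 = 0.406923
C(5,5)·0.779^5·0.221^0 = 0.286871
Sum = 0.9902

0.9902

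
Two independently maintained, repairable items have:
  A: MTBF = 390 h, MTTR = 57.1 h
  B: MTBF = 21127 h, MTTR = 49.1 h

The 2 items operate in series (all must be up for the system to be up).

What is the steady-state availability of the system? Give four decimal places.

A(A) = MTBF/(MTBF+MTTR) = 390/(390+57.1) = 0.872288
A(B) = MTBF/(MTBF+MTTR) = 21127/(21127+49.1) = 0.997681
Series availability: 0.872288 × 0.997681 = 0.8703

0.8703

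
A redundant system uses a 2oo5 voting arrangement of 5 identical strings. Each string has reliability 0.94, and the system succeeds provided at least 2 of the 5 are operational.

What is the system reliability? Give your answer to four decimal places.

R = Σ_{i=2}^{5} C(5,i) p^i (1−p)^{5−i} with p = 0.94
C(5,2)·0.94^2·0.06^3 = 0.001909
C(5,3)·0.94^3·0.06^2 = 0.029901
C(5,4)·0.94^4·0.06^1 = 0.234225
C(5,5)·0.94^5·0.06^0 = 0.733904
Sum = 0.9999

0.9999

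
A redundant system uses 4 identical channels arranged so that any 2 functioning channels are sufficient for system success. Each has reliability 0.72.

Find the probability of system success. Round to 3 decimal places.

R = Σ_{i=2}^{4} C(4,i) p^i (1−p)^{4−i} with p = 0.72
C(4,2)·0.72^2·0.28^2 = 0.24386
C(4,3)·0.72^3·0.28^1 = 0.41804
C(4,4)·0.72^4·0.28^0 = 0.26874
Sum = 0.931

0.931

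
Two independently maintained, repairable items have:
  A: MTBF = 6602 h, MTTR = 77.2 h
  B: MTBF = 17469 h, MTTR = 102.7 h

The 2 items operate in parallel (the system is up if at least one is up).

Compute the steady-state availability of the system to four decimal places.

0.9999

A(A) = MTBF/(MTBF+MTTR) = 6602/(6602+77.2) = 0.988442
A(B) = MTBF/(MTBF+MTTR) = 17469/(17469+102.7) = 0.994155
Parallel availability: 1 − (1 − 0.988442)(1 − 0.994155) = 0.9999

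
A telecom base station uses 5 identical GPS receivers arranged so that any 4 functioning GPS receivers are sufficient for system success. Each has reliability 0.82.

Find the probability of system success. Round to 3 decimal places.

0.778

R = Σ_{i=4}^{5} C(5,i) p^i (1−p)^{5−i} with p = 0.82
C(5,4)·0.82^4·0.18^1 = 0.40691
C(5,5)·0.82^5·0.18^0 = 0.37074
Sum = 0.778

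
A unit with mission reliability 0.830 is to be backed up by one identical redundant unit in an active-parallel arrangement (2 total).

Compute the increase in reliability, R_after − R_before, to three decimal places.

0.141

R_before = 0.830
R_after = 1 − (1 − 0.830)^2 = 0.971
ΔR = 0.971 − 0.830 = 0.141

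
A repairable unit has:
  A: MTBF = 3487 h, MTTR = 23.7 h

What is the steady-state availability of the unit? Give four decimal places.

0.9932

A(A) = MTBF/(MTBF+MTTR) = 3487/(3487+23.7) = 0.9932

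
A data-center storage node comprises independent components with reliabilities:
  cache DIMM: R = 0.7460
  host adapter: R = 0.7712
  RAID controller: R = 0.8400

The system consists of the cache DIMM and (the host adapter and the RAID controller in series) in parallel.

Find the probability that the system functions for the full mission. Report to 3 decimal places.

Series (host adapter and RAID controller): 0.77120 × 0.84000 = 0.64781
Parallel (cache DIMM and [0.64781]): 1 − (1 − 0.74600)(1 − 0.64781) = 0.911

0.911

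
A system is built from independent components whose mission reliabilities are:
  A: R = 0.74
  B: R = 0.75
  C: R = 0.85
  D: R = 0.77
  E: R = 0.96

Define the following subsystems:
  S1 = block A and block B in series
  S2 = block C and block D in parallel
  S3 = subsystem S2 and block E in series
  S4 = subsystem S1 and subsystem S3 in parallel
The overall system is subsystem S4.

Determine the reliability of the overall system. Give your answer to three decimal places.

0.967

Series (A and B): 0.74000 × 0.75000 = 0.55500
Parallel (C and D): 1 − (1 − 0.85000)(1 − 0.77000) = 0.96550
Series ([0.96550] and E): 0.96550 × 0.96000 = 0.92688
Parallel ([0.55500] and [0.92688]): 1 − (1 − 0.55500)(1 − 0.92688) = 0.967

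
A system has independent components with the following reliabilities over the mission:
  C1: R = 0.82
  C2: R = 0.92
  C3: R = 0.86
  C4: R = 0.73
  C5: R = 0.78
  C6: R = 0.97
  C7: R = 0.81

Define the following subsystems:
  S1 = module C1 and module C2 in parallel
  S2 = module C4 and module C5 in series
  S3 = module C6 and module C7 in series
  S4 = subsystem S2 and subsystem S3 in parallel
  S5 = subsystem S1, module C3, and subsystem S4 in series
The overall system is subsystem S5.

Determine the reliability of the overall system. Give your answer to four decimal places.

0.7694

Parallel (C1 and C2): 1 − (1 − 0.820000)(1 − 0.920000) = 0.985600
Series (C4 and C5): 0.730000 × 0.780000 = 0.569400
Series (C6 and C7): 0.970000 × 0.810000 = 0.785700
Parallel ([0.569400] and [0.785700]): 1 − (1 − 0.569400)(1 − 0.785700) = 0.907722
Series ([0.985600], C3, and [0.907722]): 0.985600 × 0.860000 × 0.907722 = 0.7694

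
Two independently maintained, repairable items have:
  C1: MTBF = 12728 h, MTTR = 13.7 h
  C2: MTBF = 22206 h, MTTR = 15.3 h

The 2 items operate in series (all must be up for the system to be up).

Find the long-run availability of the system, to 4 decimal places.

A(C1) = MTBF/(MTBF+MTTR) = 12728/(12728+13.7) = 0.998925
A(C2) = MTBF/(MTBF+MTTR) = 22206/(22206+15.3) = 0.999311
Series availability: 0.998925 × 0.999311 = 0.9982

0.9982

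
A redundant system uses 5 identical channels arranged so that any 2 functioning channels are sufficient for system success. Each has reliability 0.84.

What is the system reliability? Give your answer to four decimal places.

0.9971

R = Σ_{i=2}^{5} C(5,i) p^i (1−p)^{5−i} with p = 0.84
C(5,2)·0.84^2·0.16^3 = 0.028901
C(5,3)·0.84^3·0.16^2 = 0.151732
C(5,4)·0.84^4·0.16^1 = 0.398297
C(5,5)·0.84^5·0.16^0 = 0.418212
Sum = 0.9971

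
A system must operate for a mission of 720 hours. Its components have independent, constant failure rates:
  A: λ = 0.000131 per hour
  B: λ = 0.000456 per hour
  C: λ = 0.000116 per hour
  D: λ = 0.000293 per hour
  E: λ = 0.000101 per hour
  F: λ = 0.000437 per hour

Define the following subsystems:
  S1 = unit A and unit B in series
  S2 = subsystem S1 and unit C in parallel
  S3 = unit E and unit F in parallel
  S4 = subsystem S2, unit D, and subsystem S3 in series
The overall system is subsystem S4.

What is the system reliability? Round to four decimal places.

0.7725

R(A) = exp(−0.000131 × 720) = 0.909992
R(B) = exp(−0.000456 × 720) = 0.720133
R(C) = exp(−0.000116 × 720) = 0.919873
R(D) = exp(−0.000293 × 720) = 0.809806
R(E) = exp(−0.000101 × 720) = 0.929861
R(F) = exp(−0.000437 × 720) = 0.730052
Series (A and B): 0.909992 × 0.720133 = 0.655315
Parallel ([0.655315] and C): 1 − (1 − 0.655315)(1 − 0.919873) = 0.972381
Parallel (E and F): 1 − (1 − 0.929861)(1 − 0.730052) = 0.981066
Series ([0.972381], D, and [0.981066]): 0.972381 × 0.809806 × 0.981066 = 0.7725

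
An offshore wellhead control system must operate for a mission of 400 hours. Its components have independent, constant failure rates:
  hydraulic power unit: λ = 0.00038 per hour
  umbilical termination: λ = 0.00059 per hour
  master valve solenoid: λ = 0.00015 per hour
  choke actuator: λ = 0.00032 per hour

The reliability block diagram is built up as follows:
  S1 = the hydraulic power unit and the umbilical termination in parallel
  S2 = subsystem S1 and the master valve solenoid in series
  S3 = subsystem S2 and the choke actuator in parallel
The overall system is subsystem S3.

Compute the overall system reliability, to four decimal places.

R(hydraulic power unit) = exp(−0.00038 × 400) = 0.858988
R(umbilical termination) = exp(−0.00059 × 400) = 0.789781
R(master valve solenoid) = exp(−0.00015 × 400) = 0.941765
R(choke actuator) = exp(−0.00032 × 400) = 0.879853
Parallel (hydraulic power unit and umbilical termination): 1 − (1 − 0.858988)(1 − 0.789781) = 0.970357
Series ([0.970357] and master valve solenoid): 0.970357 × 0.941765 = 0.913848
Parallel ([0.913848] and choke actuator): 1 − (1 − 0.913848)(1 − 0.879853) = 0.9896

0.9896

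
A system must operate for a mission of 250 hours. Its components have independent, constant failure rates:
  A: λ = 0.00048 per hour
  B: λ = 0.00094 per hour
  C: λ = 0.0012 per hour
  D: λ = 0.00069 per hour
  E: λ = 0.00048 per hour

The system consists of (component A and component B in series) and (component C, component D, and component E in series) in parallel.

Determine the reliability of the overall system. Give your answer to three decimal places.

0.866

R(A) = exp(−0.00048 × 250) = 0.88692
R(B) = exp(−0.00094 × 250) = 0.79057
R(C) = exp(−0.0012 × 250) = 0.74082
R(D) = exp(−0.00069 × 250) = 0.84156
R(E) = exp(−0.00048 × 250) = 0.88692
Series (A and B): 0.88692 × 0.79057 = 0.70117
Series (C, D, and E): 0.74082 × 0.84156 × 0.88692 = 0.55295
Parallel ([0.70117] and [0.55295]): 1 − (1 − 0.70117)(1 − 0.55295) = 0.866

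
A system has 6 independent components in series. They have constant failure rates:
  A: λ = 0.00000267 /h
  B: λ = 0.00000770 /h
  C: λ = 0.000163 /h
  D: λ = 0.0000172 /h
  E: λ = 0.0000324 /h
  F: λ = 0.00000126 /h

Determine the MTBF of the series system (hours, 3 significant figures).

4460

Series of exponential components: λ_sys = Σ λ_i
λ_sys = 0.00000267 + 0.00000770 + 0.000163 + 0.0000172 + 0.0000324 + 0.00000126 = 2.2423e-04 /h
MTBF = 1 / λ_sys = 4460 h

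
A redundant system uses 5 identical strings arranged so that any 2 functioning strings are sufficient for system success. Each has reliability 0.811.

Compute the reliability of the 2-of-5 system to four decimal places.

0.9946

R = Σ_{i=2}^{5} C(5,i) p^i (1−p)^{5−i} with p = 0.811
C(5,2)·0.811^2·0.189^3 = 0.044405
C(5,3)·0.811^3·0.189^2 = 0.190540
C(5,4)·0.811^4·0.189^1 = 0.408804
C(5,5)·0.811^5·0.189^0 = 0.350836
Sum = 0.9946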